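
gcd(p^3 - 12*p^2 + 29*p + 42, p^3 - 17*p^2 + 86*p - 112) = p - 7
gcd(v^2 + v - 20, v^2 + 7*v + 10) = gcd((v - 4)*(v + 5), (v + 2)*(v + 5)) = v + 5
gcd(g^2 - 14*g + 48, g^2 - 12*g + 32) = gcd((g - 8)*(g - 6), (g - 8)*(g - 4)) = g - 8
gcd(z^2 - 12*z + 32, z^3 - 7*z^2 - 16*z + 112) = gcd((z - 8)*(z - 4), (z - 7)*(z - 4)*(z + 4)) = z - 4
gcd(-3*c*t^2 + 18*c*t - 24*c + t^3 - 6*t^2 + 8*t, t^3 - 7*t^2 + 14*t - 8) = t^2 - 6*t + 8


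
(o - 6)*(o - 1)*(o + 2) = o^3 - 5*o^2 - 8*o + 12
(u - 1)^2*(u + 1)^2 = u^4 - 2*u^2 + 1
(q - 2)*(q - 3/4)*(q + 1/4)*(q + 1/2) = q^4 - 2*q^3 - 7*q^2/16 + 25*q/32 + 3/16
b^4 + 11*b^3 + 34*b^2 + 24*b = b*(b + 1)*(b + 4)*(b + 6)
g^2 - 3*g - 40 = (g - 8)*(g + 5)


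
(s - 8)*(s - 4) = s^2 - 12*s + 32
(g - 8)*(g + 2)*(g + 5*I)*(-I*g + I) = -I*g^4 + 5*g^3 + 7*I*g^3 - 35*g^2 + 10*I*g^2 - 50*g - 16*I*g + 80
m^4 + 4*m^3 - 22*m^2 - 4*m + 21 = (m - 3)*(m - 1)*(m + 1)*(m + 7)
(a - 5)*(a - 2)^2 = a^3 - 9*a^2 + 24*a - 20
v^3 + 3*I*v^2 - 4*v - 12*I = (v - 2)*(v + 2)*(v + 3*I)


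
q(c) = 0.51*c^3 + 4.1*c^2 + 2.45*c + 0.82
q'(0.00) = 2.45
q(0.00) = 0.82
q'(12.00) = 321.17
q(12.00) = 1501.90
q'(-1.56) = -6.62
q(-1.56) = 5.04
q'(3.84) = 56.50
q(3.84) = 99.56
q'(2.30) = 29.40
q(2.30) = 34.35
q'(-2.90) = -8.46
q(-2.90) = 15.76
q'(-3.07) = -8.30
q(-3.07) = 17.18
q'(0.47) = 6.64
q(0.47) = 2.93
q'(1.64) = 20.01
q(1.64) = 18.11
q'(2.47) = 32.04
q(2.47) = 39.57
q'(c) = 1.53*c^2 + 8.2*c + 2.45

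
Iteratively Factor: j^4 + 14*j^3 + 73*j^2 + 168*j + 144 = (j + 4)*(j^3 + 10*j^2 + 33*j + 36) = (j + 3)*(j + 4)*(j^2 + 7*j + 12) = (j + 3)*(j + 4)^2*(j + 3)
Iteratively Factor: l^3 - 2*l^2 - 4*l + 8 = (l - 2)*(l^2 - 4) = (l - 2)^2*(l + 2)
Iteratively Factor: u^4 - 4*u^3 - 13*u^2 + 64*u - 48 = (u - 3)*(u^3 - u^2 - 16*u + 16) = (u - 3)*(u - 1)*(u^2 - 16) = (u - 4)*(u - 3)*(u - 1)*(u + 4)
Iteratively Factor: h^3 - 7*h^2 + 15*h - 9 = (h - 3)*(h^2 - 4*h + 3) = (h - 3)*(h - 1)*(h - 3)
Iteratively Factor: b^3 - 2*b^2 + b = (b - 1)*(b^2 - b) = b*(b - 1)*(b - 1)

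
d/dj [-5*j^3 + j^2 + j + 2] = -15*j^2 + 2*j + 1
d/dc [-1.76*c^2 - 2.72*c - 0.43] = -3.52*c - 2.72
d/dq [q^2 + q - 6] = 2*q + 1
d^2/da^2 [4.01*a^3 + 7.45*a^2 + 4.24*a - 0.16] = 24.06*a + 14.9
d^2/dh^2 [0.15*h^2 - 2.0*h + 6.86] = 0.300000000000000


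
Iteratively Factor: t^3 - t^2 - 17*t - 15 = (t + 3)*(t^2 - 4*t - 5) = (t - 5)*(t + 3)*(t + 1)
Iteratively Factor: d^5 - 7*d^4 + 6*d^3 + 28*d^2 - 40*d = (d - 5)*(d^4 - 2*d^3 - 4*d^2 + 8*d) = (d - 5)*(d - 2)*(d^3 - 4*d) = (d - 5)*(d - 2)*(d + 2)*(d^2 - 2*d) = (d - 5)*(d - 2)^2*(d + 2)*(d)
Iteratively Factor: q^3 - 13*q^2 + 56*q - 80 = (q - 5)*(q^2 - 8*q + 16) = (q - 5)*(q - 4)*(q - 4)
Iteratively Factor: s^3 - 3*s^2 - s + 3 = (s + 1)*(s^2 - 4*s + 3) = (s - 3)*(s + 1)*(s - 1)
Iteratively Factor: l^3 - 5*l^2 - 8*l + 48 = (l - 4)*(l^2 - l - 12) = (l - 4)^2*(l + 3)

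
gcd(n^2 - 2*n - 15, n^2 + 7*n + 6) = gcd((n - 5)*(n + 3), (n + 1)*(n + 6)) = 1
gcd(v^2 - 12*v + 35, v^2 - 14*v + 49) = v - 7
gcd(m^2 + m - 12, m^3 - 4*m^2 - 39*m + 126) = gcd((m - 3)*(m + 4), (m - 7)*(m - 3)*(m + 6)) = m - 3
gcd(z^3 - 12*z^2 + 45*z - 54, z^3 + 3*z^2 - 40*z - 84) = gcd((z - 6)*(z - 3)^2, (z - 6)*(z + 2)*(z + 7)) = z - 6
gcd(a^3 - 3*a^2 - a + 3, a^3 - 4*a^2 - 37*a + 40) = a - 1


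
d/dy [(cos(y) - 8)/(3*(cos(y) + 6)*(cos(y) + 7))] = (cos(y)^2 - 16*cos(y) - 146)*sin(y)/(3*(cos(y) + 6)^2*(cos(y) + 7)^2)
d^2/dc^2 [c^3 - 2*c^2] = 6*c - 4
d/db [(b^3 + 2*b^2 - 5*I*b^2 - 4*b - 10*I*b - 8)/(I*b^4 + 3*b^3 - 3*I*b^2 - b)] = (I*b^3 + b^2*(7 + 4*I) + 24*b - 8*I)/(b^2*(b^3 - 3*I*b^2 - 3*b + I))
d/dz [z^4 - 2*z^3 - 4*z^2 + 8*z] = 4*z^3 - 6*z^2 - 8*z + 8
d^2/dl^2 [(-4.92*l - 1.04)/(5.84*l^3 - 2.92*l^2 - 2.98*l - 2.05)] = (-1006.797312*l^5 + 77.7607680000001*l^4 + 28.6113280000002*l^3 - 651.435648*l^2 + 47.703456*l + 54.092208)/(199.176704*l^9 - 298.765056*l^8 - 155.521536*l^7 + 70.257536*l^6 + 289.108032*l^5 + 83.829696*l^4 - 59.865472*l^3 - 91.42836*l^2 - 37.57035*l - 8.615125)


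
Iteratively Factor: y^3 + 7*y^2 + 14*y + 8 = (y + 2)*(y^2 + 5*y + 4) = (y + 1)*(y + 2)*(y + 4)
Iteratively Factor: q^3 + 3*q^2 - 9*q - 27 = (q + 3)*(q^2 - 9) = (q + 3)^2*(q - 3)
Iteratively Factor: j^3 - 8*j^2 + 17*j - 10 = (j - 2)*(j^2 - 6*j + 5) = (j - 2)*(j - 1)*(j - 5)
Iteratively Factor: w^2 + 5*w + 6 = (w + 3)*(w + 2)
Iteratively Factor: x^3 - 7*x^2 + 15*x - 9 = (x - 3)*(x^2 - 4*x + 3) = (x - 3)*(x - 1)*(x - 3)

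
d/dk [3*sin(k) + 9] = 3*cos(k)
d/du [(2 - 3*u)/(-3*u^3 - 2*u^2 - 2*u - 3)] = (-18*u^3 + 12*u^2 + 8*u + 13)/(9*u^6 + 12*u^5 + 16*u^4 + 26*u^3 + 16*u^2 + 12*u + 9)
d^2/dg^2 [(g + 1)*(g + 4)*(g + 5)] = 6*g + 20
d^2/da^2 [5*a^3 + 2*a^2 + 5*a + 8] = 30*a + 4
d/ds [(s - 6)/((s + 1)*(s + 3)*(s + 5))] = (-2*s^3 + 9*s^2 + 108*s + 153)/(s^6 + 18*s^5 + 127*s^4 + 444*s^3 + 799*s^2 + 690*s + 225)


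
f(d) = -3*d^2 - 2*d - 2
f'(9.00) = -56.00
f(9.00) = -263.00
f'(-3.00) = 16.00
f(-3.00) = -23.00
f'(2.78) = -18.68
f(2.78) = -30.75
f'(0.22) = -3.32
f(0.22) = -2.59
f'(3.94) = -25.64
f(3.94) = -56.45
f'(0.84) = -7.04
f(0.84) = -5.80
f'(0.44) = -4.64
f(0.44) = -3.46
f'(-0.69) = 2.14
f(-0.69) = -2.05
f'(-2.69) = 14.14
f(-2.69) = -18.33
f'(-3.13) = 16.78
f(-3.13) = -25.13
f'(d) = -6*d - 2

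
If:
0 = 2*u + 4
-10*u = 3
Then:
No Solution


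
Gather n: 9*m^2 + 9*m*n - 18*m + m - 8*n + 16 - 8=9*m^2 - 17*m + n*(9*m - 8) + 8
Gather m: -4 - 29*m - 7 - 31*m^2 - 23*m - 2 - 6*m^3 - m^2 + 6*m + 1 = -6*m^3 - 32*m^2 - 46*m - 12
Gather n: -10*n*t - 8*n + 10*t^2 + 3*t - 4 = n*(-10*t - 8) + 10*t^2 + 3*t - 4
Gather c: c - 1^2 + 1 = c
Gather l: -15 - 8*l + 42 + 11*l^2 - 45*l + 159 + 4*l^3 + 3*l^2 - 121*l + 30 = 4*l^3 + 14*l^2 - 174*l + 216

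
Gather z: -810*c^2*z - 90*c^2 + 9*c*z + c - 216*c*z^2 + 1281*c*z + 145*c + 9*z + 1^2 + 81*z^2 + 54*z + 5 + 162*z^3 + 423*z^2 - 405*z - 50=-90*c^2 + 146*c + 162*z^3 + z^2*(504 - 216*c) + z*(-810*c^2 + 1290*c - 342) - 44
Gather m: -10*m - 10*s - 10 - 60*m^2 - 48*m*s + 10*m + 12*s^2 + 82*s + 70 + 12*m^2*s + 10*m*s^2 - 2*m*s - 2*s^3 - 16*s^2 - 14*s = m^2*(12*s - 60) + m*(10*s^2 - 50*s) - 2*s^3 - 4*s^2 + 58*s + 60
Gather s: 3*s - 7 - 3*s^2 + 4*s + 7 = -3*s^2 + 7*s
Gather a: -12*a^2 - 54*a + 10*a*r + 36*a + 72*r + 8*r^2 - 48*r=-12*a^2 + a*(10*r - 18) + 8*r^2 + 24*r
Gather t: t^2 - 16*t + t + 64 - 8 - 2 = t^2 - 15*t + 54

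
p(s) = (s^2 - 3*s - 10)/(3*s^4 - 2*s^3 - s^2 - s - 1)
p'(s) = (2*s - 3)/(3*s^4 - 2*s^3 - s^2 - s - 1) + (s^2 - 3*s - 10)*(-12*s^3 + 6*s^2 + 2*s + 1)/(3*s^4 - 2*s^3 - s^2 - s - 1)^2 = ((3 - 2*s)*(-3*s^4 + 2*s^3 + s^2 + s + 1) - (-s^2 + 3*s + 10)*(-12*s^3 + 6*s^2 + 2*s + 1))/(-3*s^4 + 2*s^3 + s^2 + s + 1)^2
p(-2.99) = 0.03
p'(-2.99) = 0.00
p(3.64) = -0.02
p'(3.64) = 0.03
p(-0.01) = 10.07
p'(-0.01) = -6.92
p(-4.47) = 0.02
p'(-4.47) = 0.01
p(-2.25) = 0.02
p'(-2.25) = -0.05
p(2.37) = -0.19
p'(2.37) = 0.43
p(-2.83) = 0.03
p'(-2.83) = 0.00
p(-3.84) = 0.02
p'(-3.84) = 0.01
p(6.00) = 0.00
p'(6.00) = 0.00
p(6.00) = 0.00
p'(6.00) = 0.00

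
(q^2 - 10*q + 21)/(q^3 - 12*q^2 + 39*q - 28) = (q - 3)/(q^2 - 5*q + 4)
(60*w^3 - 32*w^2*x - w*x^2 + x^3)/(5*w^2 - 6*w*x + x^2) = (-12*w^2 + 4*w*x + x^2)/(-w + x)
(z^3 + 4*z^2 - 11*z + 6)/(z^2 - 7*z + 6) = (z^2 + 5*z - 6)/(z - 6)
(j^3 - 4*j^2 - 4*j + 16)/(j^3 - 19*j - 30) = (j^2 - 6*j + 8)/(j^2 - 2*j - 15)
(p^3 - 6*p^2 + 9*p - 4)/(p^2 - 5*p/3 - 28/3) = 3*(p^2 - 2*p + 1)/(3*p + 7)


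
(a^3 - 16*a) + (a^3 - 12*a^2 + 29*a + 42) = 2*a^3 - 12*a^2 + 13*a + 42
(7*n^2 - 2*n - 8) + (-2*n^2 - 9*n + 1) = 5*n^2 - 11*n - 7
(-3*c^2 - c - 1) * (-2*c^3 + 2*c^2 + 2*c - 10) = 6*c^5 - 4*c^4 - 6*c^3 + 26*c^2 + 8*c + 10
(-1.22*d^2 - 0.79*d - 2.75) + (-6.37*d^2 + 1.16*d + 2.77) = -7.59*d^2 + 0.37*d + 0.02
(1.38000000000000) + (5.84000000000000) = 7.22000000000000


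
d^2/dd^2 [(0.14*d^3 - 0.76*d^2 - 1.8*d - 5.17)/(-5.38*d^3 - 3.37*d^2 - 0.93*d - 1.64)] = (-1.4210854715202e-14*d^7 + 49.072056*d^6 + 316.802376*d^5 + 1983.528528*d^4 + 1425.298484*d^3 + 290.43201*d^2 - 238.424586*d - 49.606574)/(155.720872*d^9 + 292.627884*d^8 + 264.055242*d^7 + 281.847949*d^6 + 224.050341*d^5 + 113.853543*d^4 + 75.054045*d^3 + 31.447164*d^2 + 7.503984*d + 4.410944)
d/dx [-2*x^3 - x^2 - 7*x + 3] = -6*x^2 - 2*x - 7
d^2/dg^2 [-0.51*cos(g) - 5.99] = 0.51*cos(g)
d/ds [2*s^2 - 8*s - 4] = 4*s - 8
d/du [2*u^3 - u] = 6*u^2 - 1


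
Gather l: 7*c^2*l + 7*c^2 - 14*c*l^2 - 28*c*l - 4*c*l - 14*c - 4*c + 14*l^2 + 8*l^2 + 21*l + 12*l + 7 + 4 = 7*c^2 - 18*c + l^2*(22 - 14*c) + l*(7*c^2 - 32*c + 33) + 11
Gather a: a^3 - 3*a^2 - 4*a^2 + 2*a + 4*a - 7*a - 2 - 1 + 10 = a^3 - 7*a^2 - a + 7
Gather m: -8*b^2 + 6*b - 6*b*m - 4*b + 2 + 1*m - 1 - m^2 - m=-8*b^2 - 6*b*m + 2*b - m^2 + 1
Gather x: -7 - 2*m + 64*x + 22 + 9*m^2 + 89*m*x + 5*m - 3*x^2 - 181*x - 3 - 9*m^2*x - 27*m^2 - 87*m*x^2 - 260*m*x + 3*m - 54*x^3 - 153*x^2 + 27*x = -18*m^2 + 6*m - 54*x^3 + x^2*(-87*m - 156) + x*(-9*m^2 - 171*m - 90) + 12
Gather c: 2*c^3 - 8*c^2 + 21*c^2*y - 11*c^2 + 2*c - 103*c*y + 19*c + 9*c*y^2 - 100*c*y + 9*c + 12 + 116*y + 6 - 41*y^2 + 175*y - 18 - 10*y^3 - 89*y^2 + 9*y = 2*c^3 + c^2*(21*y - 19) + c*(9*y^2 - 203*y + 30) - 10*y^3 - 130*y^2 + 300*y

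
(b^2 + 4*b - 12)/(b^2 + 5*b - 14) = (b + 6)/(b + 7)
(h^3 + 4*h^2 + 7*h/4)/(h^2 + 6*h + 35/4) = h*(2*h + 1)/(2*h + 5)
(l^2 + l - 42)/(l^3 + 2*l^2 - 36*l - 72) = (l + 7)/(l^2 + 8*l + 12)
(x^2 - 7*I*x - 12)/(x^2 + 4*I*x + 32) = (x - 3*I)/(x + 8*I)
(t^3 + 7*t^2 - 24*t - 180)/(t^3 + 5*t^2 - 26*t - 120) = (t + 6)/(t + 4)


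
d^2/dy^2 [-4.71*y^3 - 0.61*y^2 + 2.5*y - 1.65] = -28.26*y - 1.22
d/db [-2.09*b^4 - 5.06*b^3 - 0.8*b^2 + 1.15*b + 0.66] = -8.36*b^3 - 15.18*b^2 - 1.6*b + 1.15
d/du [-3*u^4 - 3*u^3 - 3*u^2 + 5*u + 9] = -12*u^3 - 9*u^2 - 6*u + 5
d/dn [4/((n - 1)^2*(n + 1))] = -(12*n + 4)/((n - 1)^3*(n + 1)^2)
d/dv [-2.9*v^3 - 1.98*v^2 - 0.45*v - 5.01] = -8.7*v^2 - 3.96*v - 0.45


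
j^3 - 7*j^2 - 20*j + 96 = (j - 8)*(j - 3)*(j + 4)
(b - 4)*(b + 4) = b^2 - 16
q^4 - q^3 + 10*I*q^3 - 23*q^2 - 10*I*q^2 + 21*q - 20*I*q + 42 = (q - 2)*(q + 1)*(q + 3*I)*(q + 7*I)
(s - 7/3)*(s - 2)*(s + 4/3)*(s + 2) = s^4 - s^3 - 64*s^2/9 + 4*s + 112/9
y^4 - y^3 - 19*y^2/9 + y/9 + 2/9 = (y - 2)*(y - 1/3)*(y + 1/3)*(y + 1)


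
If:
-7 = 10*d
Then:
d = -7/10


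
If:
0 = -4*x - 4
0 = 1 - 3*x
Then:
No Solution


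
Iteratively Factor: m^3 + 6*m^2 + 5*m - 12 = (m + 4)*(m^2 + 2*m - 3) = (m - 1)*(m + 4)*(m + 3)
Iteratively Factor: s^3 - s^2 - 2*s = (s - 2)*(s^2 + s) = s*(s - 2)*(s + 1)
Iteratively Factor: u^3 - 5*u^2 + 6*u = (u)*(u^2 - 5*u + 6) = u*(u - 2)*(u - 3)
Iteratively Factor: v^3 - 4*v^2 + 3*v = (v - 3)*(v^2 - v) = (v - 3)*(v - 1)*(v)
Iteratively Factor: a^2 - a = (a - 1)*(a)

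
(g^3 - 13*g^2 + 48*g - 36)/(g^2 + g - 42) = (g^2 - 7*g + 6)/(g + 7)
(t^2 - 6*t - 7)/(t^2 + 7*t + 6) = (t - 7)/(t + 6)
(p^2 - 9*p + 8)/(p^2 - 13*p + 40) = (p - 1)/(p - 5)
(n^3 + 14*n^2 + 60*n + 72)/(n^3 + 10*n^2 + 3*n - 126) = (n^2 + 8*n + 12)/(n^2 + 4*n - 21)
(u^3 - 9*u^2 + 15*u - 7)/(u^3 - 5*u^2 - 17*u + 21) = (u - 1)/(u + 3)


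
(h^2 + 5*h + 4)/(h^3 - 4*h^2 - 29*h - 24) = (h + 4)/(h^2 - 5*h - 24)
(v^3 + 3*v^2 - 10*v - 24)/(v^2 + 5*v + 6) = (v^2 + v - 12)/(v + 3)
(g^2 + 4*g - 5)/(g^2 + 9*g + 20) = (g - 1)/(g + 4)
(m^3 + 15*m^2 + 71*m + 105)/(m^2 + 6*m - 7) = (m^2 + 8*m + 15)/(m - 1)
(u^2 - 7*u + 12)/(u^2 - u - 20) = (-u^2 + 7*u - 12)/(-u^2 + u + 20)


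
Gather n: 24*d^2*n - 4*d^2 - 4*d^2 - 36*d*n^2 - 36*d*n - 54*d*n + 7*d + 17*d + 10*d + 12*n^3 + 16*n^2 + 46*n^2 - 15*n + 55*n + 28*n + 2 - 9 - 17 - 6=-8*d^2 + 34*d + 12*n^3 + n^2*(62 - 36*d) + n*(24*d^2 - 90*d + 68) - 30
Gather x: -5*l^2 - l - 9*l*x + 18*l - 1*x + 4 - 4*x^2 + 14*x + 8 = -5*l^2 + 17*l - 4*x^2 + x*(13 - 9*l) + 12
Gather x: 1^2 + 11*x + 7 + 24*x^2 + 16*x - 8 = 24*x^2 + 27*x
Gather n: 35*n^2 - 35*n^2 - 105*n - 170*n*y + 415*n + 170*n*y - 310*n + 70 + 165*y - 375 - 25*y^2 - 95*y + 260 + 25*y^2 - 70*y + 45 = 0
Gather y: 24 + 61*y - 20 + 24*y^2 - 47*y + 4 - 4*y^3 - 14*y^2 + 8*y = -4*y^3 + 10*y^2 + 22*y + 8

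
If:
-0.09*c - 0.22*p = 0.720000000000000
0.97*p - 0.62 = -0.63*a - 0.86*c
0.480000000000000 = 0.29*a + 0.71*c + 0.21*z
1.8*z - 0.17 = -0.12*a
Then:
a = 7.77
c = -2.37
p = -2.30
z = -0.42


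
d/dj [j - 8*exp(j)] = 1 - 8*exp(j)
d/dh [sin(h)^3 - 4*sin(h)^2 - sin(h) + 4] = (3*sin(h)^2 - 8*sin(h) - 1)*cos(h)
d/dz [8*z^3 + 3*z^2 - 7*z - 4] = 24*z^2 + 6*z - 7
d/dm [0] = 0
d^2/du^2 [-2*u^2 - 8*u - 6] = -4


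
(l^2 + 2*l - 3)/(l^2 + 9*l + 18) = (l - 1)/(l + 6)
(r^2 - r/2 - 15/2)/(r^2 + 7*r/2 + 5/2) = (r - 3)/(r + 1)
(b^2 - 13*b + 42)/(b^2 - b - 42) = (b - 6)/(b + 6)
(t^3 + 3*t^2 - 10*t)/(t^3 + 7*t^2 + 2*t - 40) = t/(t + 4)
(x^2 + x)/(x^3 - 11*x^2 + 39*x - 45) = x*(x + 1)/(x^3 - 11*x^2 + 39*x - 45)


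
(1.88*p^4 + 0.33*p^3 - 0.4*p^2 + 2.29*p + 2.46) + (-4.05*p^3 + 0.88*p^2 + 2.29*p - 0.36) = 1.88*p^4 - 3.72*p^3 + 0.48*p^2 + 4.58*p + 2.1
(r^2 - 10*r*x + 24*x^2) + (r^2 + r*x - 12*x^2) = 2*r^2 - 9*r*x + 12*x^2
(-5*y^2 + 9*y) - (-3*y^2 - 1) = -2*y^2 + 9*y + 1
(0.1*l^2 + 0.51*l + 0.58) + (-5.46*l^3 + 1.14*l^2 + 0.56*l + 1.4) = -5.46*l^3 + 1.24*l^2 + 1.07*l + 1.98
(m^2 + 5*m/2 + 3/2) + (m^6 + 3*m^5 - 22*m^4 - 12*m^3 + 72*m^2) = m^6 + 3*m^5 - 22*m^4 - 12*m^3 + 73*m^2 + 5*m/2 + 3/2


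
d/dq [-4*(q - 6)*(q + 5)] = 4 - 8*q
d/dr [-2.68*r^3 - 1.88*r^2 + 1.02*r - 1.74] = -8.04*r^2 - 3.76*r + 1.02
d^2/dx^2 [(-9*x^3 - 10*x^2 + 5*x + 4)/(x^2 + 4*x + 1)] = 12*(-15*x^3 - 11*x^2 + x + 5)/(x^6 + 12*x^5 + 51*x^4 + 88*x^3 + 51*x^2 + 12*x + 1)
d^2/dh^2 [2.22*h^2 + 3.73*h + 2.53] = 4.44000000000000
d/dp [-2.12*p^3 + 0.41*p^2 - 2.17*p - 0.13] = -6.36*p^2 + 0.82*p - 2.17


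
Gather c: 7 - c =7 - c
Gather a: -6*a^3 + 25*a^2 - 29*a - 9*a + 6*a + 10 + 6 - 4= -6*a^3 + 25*a^2 - 32*a + 12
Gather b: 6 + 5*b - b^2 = -b^2 + 5*b + 6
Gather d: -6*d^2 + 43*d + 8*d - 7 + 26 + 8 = -6*d^2 + 51*d + 27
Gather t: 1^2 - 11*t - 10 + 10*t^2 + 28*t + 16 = 10*t^2 + 17*t + 7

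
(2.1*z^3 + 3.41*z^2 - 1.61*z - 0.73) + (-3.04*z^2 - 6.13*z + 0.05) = 2.1*z^3 + 0.37*z^2 - 7.74*z - 0.68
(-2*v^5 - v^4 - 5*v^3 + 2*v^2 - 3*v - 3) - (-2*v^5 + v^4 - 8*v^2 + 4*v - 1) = -2*v^4 - 5*v^3 + 10*v^2 - 7*v - 2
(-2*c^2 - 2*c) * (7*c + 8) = -14*c^3 - 30*c^2 - 16*c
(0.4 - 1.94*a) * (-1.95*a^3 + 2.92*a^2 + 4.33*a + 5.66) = 3.783*a^4 - 6.4448*a^3 - 7.2322*a^2 - 9.2484*a + 2.264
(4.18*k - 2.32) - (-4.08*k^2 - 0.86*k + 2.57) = 4.08*k^2 + 5.04*k - 4.89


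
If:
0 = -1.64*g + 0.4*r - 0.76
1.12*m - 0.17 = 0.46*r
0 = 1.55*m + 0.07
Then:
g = -0.58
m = -0.05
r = -0.48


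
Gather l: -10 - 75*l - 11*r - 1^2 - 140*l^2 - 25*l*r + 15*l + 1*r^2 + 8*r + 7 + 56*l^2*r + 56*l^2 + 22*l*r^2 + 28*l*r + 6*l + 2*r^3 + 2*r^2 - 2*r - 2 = l^2*(56*r - 84) + l*(22*r^2 + 3*r - 54) + 2*r^3 + 3*r^2 - 5*r - 6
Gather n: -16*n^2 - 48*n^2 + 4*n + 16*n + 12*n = -64*n^2 + 32*n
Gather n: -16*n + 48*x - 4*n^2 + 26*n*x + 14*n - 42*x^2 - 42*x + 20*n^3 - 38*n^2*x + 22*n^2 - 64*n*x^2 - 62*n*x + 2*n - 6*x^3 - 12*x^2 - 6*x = 20*n^3 + n^2*(18 - 38*x) + n*(-64*x^2 - 36*x) - 6*x^3 - 54*x^2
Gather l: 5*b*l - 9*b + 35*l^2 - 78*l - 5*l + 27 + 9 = -9*b + 35*l^2 + l*(5*b - 83) + 36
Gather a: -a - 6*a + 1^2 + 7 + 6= 14 - 7*a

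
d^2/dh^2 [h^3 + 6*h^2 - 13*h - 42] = 6*h + 12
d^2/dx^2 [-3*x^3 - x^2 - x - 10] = -18*x - 2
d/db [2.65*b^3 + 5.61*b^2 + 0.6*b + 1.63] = 7.95*b^2 + 11.22*b + 0.6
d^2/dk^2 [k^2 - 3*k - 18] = 2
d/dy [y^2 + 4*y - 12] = 2*y + 4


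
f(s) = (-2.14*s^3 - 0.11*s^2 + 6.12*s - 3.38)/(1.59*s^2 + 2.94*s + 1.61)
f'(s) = (-3.18*s - 2.94)*(-2.14*s^3 - 0.11*s^2 + 6.12*s - 3.38)/(1.59*s^2 + 2.94*s + 1.61)^2 + (-6.42*s^2 - 0.22*s + 6.12)/(1.59*s^2 + 2.94*s + 1.61) = (-3.4026*s^4 - 12.5832*s^3 - 20.3904*s^2 + 10.3942*s + 19.7904)/(2.5281*s^4 + 9.3492*s^3 + 13.7634*s^2 + 9.4668*s + 2.5921)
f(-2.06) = 0.98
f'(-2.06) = -7.45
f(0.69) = 0.02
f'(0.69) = 0.64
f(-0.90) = -29.44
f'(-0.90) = 13.55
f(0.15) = -1.18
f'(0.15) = 4.79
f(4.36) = -3.50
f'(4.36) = -1.30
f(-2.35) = 2.70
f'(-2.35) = -4.76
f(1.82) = -0.45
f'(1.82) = -0.95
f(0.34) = -0.50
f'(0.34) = 2.62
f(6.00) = -5.66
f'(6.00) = -1.33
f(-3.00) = 4.94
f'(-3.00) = -2.59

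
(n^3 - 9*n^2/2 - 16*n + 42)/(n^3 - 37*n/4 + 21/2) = 2*(n - 6)/(2*n - 3)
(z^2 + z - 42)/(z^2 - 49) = (z - 6)/(z - 7)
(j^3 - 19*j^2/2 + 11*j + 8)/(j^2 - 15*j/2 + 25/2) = (2*j^3 - 19*j^2 + 22*j + 16)/(2*j^2 - 15*j + 25)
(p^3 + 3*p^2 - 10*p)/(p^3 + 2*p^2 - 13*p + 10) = p/(p - 1)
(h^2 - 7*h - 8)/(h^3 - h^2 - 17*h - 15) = (h - 8)/(h^2 - 2*h - 15)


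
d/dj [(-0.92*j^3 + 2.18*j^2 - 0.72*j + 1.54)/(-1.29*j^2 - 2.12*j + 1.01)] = (1.1868*j^4 + 3.9008*j^3 - 8.338*j^2 + 8.3768*j + 2.5376)/(1.6641*j^4 + 5.4696*j^3 + 1.8886*j^2 - 4.2824*j + 1.0201)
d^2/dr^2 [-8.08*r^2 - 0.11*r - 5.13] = -16.1600000000000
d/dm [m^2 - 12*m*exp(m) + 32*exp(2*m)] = -12*m*exp(m) + 2*m + 64*exp(2*m) - 12*exp(m)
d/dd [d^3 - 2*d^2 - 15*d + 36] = 3*d^2 - 4*d - 15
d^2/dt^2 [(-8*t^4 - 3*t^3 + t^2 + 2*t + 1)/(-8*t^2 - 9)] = 2*(512*t^6 + 1728*t^4 - 344*t^3 + 3912*t^2 + 1161*t - 9)/(512*t^6 + 1728*t^4 + 1944*t^2 + 729)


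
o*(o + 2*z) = o^2 + 2*o*z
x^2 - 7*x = x*(x - 7)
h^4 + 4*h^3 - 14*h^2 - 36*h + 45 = (h - 3)*(h - 1)*(h + 3)*(h + 5)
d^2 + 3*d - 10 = (d - 2)*(d + 5)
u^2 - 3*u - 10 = (u - 5)*(u + 2)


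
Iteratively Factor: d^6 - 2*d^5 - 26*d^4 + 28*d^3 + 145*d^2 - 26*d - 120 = (d + 2)*(d^5 - 4*d^4 - 18*d^3 + 64*d^2 + 17*d - 60) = (d - 3)*(d + 2)*(d^4 - d^3 - 21*d^2 + d + 20) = (d - 3)*(d + 2)*(d + 4)*(d^3 - 5*d^2 - d + 5) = (d - 3)*(d + 1)*(d + 2)*(d + 4)*(d^2 - 6*d + 5) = (d - 3)*(d - 1)*(d + 1)*(d + 2)*(d + 4)*(d - 5)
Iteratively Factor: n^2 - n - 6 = (n - 3)*(n + 2)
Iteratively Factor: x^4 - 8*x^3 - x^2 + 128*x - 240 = (x - 5)*(x^3 - 3*x^2 - 16*x + 48) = (x - 5)*(x + 4)*(x^2 - 7*x + 12) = (x - 5)*(x - 3)*(x + 4)*(x - 4)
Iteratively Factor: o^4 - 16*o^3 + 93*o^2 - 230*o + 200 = (o - 2)*(o^3 - 14*o^2 + 65*o - 100) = (o - 4)*(o - 2)*(o^2 - 10*o + 25) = (o - 5)*(o - 4)*(o - 2)*(o - 5)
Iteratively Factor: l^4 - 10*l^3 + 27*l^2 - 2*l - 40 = (l - 2)*(l^3 - 8*l^2 + 11*l + 20) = (l - 4)*(l - 2)*(l^2 - 4*l - 5) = (l - 5)*(l - 4)*(l - 2)*(l + 1)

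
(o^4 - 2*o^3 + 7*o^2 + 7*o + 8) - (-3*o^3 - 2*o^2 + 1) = o^4 + o^3 + 9*o^2 + 7*o + 7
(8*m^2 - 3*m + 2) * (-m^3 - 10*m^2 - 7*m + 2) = -8*m^5 - 77*m^4 - 28*m^3 + 17*m^2 - 20*m + 4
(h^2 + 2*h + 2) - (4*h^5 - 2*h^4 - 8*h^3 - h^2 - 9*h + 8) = -4*h^5 + 2*h^4 + 8*h^3 + 2*h^2 + 11*h - 6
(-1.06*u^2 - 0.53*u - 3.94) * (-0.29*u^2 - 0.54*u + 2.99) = 0.3074*u^4 + 0.7261*u^3 - 1.7406*u^2 + 0.5429*u - 11.7806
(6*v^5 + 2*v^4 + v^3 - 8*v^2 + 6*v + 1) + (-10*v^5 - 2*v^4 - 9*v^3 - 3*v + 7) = -4*v^5 - 8*v^3 - 8*v^2 + 3*v + 8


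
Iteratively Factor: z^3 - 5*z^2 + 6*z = (z - 3)*(z^2 - 2*z) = z*(z - 3)*(z - 2)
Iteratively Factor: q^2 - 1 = (q + 1)*(q - 1)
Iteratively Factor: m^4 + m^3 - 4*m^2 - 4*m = (m - 2)*(m^3 + 3*m^2 + 2*m) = m*(m - 2)*(m^2 + 3*m + 2) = m*(m - 2)*(m + 1)*(m + 2)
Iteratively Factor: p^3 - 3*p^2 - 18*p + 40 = (p - 2)*(p^2 - p - 20) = (p - 2)*(p + 4)*(p - 5)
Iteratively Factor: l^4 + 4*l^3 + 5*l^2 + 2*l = (l + 1)*(l^3 + 3*l^2 + 2*l) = (l + 1)*(l + 2)*(l^2 + l) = l*(l + 1)*(l + 2)*(l + 1)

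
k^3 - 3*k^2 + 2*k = k*(k - 2)*(k - 1)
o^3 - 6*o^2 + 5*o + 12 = (o - 4)*(o - 3)*(o + 1)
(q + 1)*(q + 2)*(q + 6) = q^3 + 9*q^2 + 20*q + 12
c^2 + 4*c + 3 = (c + 1)*(c + 3)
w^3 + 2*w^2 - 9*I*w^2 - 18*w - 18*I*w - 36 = (w + 2)*(w - 6*I)*(w - 3*I)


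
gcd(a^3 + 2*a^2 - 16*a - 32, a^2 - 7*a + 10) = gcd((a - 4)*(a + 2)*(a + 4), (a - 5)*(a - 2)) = 1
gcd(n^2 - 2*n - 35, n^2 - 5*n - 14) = n - 7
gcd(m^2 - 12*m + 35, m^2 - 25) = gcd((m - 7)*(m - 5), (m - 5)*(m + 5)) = m - 5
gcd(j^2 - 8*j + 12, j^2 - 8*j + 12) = j^2 - 8*j + 12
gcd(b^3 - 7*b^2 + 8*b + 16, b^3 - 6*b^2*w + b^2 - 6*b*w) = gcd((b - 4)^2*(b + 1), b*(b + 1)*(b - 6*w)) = b + 1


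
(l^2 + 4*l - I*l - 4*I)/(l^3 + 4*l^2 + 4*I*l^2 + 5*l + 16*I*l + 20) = 1/(l + 5*I)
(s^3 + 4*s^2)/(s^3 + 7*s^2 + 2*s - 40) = s^2/(s^2 + 3*s - 10)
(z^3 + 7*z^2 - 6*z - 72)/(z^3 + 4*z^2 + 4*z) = (z^3 + 7*z^2 - 6*z - 72)/(z*(z^2 + 4*z + 4))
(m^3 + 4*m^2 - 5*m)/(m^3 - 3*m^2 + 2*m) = (m + 5)/(m - 2)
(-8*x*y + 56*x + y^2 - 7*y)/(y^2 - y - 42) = (-8*x + y)/(y + 6)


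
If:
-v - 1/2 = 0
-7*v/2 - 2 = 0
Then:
No Solution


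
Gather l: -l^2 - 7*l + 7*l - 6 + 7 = 1 - l^2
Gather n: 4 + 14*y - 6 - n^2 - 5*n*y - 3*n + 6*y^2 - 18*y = -n^2 + n*(-5*y - 3) + 6*y^2 - 4*y - 2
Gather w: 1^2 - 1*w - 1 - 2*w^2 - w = -2*w^2 - 2*w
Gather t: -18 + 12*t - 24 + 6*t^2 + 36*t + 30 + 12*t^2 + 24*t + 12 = 18*t^2 + 72*t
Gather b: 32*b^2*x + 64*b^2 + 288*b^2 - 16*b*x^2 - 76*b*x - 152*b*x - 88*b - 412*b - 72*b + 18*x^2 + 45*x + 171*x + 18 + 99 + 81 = b^2*(32*x + 352) + b*(-16*x^2 - 228*x - 572) + 18*x^2 + 216*x + 198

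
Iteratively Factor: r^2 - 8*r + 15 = (r - 3)*(r - 5)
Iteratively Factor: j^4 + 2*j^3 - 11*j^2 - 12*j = (j + 4)*(j^3 - 2*j^2 - 3*j) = j*(j + 4)*(j^2 - 2*j - 3) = j*(j - 3)*(j + 4)*(j + 1)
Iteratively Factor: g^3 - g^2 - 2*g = (g)*(g^2 - g - 2) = g*(g - 2)*(g + 1)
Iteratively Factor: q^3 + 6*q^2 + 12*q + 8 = (q + 2)*(q^2 + 4*q + 4) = (q + 2)^2*(q + 2)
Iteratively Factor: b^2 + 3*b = (b + 3)*(b)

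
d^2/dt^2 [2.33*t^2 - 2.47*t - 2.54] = 4.66000000000000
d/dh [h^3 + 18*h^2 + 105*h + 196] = 3*h^2 + 36*h + 105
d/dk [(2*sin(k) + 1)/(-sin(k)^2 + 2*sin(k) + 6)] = 2*(sin(k)^2 + sin(k) + 5)*cos(k)/(sin(k)^2 - 2*sin(k) - 6)^2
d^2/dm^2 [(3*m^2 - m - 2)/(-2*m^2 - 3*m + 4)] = 4*(11*m^3 - 24*m^2 + 30*m - 1)/(8*m^6 + 36*m^5 + 6*m^4 - 117*m^3 - 12*m^2 + 144*m - 64)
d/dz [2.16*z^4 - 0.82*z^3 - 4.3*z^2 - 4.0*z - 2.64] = 8.64*z^3 - 2.46*z^2 - 8.6*z - 4.0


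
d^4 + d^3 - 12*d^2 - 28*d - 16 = (d - 4)*(d + 1)*(d + 2)^2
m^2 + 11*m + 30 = (m + 5)*(m + 6)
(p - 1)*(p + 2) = p^2 + p - 2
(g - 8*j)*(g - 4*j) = g^2 - 12*g*j + 32*j^2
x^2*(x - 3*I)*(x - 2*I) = x^4 - 5*I*x^3 - 6*x^2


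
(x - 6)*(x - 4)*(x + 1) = x^3 - 9*x^2 + 14*x + 24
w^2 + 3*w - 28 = (w - 4)*(w + 7)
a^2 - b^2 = (a - b)*(a + b)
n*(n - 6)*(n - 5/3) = n^3 - 23*n^2/3 + 10*n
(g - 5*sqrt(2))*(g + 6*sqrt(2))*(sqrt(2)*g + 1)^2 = 2*g^4 + 4*sqrt(2)*g^3 - 115*g^2 - 119*sqrt(2)*g - 60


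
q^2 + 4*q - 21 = (q - 3)*(q + 7)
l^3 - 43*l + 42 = (l - 6)*(l - 1)*(l + 7)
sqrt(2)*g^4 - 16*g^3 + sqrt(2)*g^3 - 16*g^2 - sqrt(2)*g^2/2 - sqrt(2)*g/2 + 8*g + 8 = (g - 8*sqrt(2))*(g - sqrt(2)/2)*(g + sqrt(2)/2)*(sqrt(2)*g + sqrt(2))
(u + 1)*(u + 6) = u^2 + 7*u + 6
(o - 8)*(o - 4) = o^2 - 12*o + 32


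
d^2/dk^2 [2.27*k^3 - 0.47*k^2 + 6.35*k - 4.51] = 13.62*k - 0.94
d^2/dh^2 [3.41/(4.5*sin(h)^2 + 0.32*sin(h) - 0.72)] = (-276.21*sin(h)^4 - 14.7312*sin(h)^3 + 369.772216*sin(h)^2 + 28.676736*sin(h) + 22.795168)/(4.5*sin(h)^2 + 0.32*sin(h) - 0.72)^3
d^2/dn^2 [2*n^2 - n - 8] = 4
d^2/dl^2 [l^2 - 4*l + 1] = 2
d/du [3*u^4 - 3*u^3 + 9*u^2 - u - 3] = 12*u^3 - 9*u^2 + 18*u - 1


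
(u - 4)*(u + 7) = u^2 + 3*u - 28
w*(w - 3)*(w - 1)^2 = w^4 - 5*w^3 + 7*w^2 - 3*w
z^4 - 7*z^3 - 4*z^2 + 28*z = z*(z - 7)*(z - 2)*(z + 2)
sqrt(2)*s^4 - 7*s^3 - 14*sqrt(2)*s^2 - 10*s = s*(s - 5*sqrt(2))*(s + sqrt(2))*(sqrt(2)*s + 1)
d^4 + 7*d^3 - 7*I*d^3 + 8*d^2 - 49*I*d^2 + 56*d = d*(d + 7)*(d - 8*I)*(d + I)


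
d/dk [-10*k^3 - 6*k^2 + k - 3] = -30*k^2 - 12*k + 1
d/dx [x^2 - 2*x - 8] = 2*x - 2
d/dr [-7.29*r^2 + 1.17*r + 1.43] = 1.17 - 14.58*r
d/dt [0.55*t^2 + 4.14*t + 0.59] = 1.1*t + 4.14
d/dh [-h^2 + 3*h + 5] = 3 - 2*h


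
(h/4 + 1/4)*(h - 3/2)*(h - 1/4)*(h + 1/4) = h^4/4 - h^3/8 - 25*h^2/64 + h/128 + 3/128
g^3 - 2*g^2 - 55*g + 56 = (g - 8)*(g - 1)*(g + 7)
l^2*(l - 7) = l^3 - 7*l^2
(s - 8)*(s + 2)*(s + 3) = s^3 - 3*s^2 - 34*s - 48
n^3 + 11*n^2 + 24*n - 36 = (n - 1)*(n + 6)^2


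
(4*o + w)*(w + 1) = 4*o*w + 4*o + w^2 + w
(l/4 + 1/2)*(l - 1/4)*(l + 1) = l^3/4 + 11*l^2/16 + 5*l/16 - 1/8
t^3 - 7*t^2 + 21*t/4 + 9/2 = (t - 6)*(t - 3/2)*(t + 1/2)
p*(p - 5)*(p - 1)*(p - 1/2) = p^4 - 13*p^3/2 + 8*p^2 - 5*p/2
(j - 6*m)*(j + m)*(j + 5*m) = j^3 - 31*j*m^2 - 30*m^3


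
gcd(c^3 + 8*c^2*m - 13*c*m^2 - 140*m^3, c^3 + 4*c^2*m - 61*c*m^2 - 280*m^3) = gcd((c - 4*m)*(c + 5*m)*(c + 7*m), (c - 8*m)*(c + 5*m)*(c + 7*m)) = c^2 + 12*c*m + 35*m^2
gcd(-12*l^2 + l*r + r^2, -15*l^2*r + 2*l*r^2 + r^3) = -3*l + r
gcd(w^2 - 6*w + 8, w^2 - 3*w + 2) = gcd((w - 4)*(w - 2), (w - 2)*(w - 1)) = w - 2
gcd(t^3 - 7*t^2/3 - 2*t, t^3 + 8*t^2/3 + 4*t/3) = t^2 + 2*t/3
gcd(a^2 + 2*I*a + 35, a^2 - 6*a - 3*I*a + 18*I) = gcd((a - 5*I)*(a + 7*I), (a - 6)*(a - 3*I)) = 1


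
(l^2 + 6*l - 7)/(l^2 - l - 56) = (l - 1)/(l - 8)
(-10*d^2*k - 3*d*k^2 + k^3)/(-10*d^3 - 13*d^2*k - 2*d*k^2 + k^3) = k/(d + k)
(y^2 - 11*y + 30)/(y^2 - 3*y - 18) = (y - 5)/(y + 3)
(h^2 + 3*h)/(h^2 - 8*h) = (h + 3)/(h - 8)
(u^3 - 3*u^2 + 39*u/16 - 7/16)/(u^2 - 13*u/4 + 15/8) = (16*u^3 - 48*u^2 + 39*u - 7)/(2*(8*u^2 - 26*u + 15))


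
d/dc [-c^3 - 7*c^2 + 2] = c*(-3*c - 14)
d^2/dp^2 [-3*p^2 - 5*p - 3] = -6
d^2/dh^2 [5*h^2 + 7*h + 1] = 10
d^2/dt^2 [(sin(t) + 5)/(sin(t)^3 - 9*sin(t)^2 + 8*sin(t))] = 2*(-2*sin(t)^3 - 11*sin(t)^2 + 215*sin(t) - 668 - 415/sin(t) + 760/sin(t)^2 - 320/sin(t)^3)/((sin(t) - 8)^3*(sin(t) - 1)^2)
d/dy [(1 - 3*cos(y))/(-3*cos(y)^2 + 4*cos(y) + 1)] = (9*cos(y)^2 - 6*cos(y) + 7)*sin(y)/(3*sin(y)^2 + 4*cos(y) - 2)^2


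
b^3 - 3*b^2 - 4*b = b*(b - 4)*(b + 1)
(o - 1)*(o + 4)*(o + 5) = o^3 + 8*o^2 + 11*o - 20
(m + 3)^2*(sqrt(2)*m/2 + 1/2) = sqrt(2)*m^3/2 + m^2/2 + 3*sqrt(2)*m^2 + 3*m + 9*sqrt(2)*m/2 + 9/2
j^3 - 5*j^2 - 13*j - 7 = (j - 7)*(j + 1)^2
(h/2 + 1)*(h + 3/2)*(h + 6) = h^3/2 + 19*h^2/4 + 12*h + 9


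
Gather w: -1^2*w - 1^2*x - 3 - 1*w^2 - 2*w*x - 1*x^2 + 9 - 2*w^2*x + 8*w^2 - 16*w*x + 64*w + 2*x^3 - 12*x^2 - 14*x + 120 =w^2*(7 - 2*x) + w*(63 - 18*x) + 2*x^3 - 13*x^2 - 15*x + 126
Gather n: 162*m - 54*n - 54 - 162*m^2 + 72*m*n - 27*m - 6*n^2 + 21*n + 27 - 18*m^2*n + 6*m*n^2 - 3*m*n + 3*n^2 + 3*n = -162*m^2 + 135*m + n^2*(6*m - 3) + n*(-18*m^2 + 69*m - 30) - 27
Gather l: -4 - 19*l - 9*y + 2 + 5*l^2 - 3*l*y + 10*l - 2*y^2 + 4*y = 5*l^2 + l*(-3*y - 9) - 2*y^2 - 5*y - 2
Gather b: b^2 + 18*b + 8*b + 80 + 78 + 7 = b^2 + 26*b + 165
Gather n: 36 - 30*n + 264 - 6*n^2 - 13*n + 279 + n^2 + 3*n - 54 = -5*n^2 - 40*n + 525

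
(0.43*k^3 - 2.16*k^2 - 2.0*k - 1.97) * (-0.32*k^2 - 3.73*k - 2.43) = -0.1376*k^5 - 0.9127*k^4 + 7.6519*k^3 + 13.3392*k^2 + 12.2081*k + 4.7871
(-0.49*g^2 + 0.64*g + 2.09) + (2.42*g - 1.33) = -0.49*g^2 + 3.06*g + 0.76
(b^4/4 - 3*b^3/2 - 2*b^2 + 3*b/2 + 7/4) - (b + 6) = b^4/4 - 3*b^3/2 - 2*b^2 + b/2 - 17/4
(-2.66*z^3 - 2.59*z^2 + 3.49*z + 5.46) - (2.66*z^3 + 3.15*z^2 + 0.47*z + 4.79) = -5.32*z^3 - 5.74*z^2 + 3.02*z + 0.67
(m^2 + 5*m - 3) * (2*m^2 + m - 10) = 2*m^4 + 11*m^3 - 11*m^2 - 53*m + 30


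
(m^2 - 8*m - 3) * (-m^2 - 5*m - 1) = -m^4 + 3*m^3 + 42*m^2 + 23*m + 3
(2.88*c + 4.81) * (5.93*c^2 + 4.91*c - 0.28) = 17.0784*c^3 + 42.6641*c^2 + 22.8107*c - 1.3468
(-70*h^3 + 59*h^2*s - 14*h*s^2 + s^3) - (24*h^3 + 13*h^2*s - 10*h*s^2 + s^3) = -94*h^3 + 46*h^2*s - 4*h*s^2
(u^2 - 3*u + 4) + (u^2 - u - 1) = 2*u^2 - 4*u + 3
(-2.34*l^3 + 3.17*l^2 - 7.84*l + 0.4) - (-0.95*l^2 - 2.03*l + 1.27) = -2.34*l^3 + 4.12*l^2 - 5.81*l - 0.87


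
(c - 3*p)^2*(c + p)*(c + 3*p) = c^4 - 2*c^3*p - 12*c^2*p^2 + 18*c*p^3 + 27*p^4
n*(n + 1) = n^2 + n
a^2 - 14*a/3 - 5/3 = (a - 5)*(a + 1/3)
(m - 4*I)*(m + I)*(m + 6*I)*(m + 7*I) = m^4 + 10*I*m^3 + m^2 + 178*I*m - 168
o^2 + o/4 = o*(o + 1/4)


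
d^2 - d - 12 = (d - 4)*(d + 3)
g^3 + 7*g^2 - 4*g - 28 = (g - 2)*(g + 2)*(g + 7)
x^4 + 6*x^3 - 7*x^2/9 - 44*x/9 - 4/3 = (x - 1)*(x + 1/3)*(x + 2/3)*(x + 6)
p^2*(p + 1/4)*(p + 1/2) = p^4 + 3*p^3/4 + p^2/8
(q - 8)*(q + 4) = q^2 - 4*q - 32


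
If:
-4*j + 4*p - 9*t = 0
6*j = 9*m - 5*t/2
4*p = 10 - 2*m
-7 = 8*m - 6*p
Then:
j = 413/484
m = 8/11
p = 47/22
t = 69/121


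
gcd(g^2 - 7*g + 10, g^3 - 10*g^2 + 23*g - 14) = g - 2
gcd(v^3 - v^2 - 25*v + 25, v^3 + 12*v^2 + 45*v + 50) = v + 5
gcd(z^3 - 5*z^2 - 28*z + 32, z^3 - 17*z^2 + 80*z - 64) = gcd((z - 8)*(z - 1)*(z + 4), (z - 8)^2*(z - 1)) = z^2 - 9*z + 8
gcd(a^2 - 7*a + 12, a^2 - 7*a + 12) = a^2 - 7*a + 12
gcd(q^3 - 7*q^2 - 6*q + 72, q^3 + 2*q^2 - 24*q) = q - 4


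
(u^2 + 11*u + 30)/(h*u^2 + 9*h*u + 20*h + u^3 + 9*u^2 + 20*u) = (u + 6)/(h*u + 4*h + u^2 + 4*u)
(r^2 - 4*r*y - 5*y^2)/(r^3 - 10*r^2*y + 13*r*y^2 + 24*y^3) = (r - 5*y)/(r^2 - 11*r*y + 24*y^2)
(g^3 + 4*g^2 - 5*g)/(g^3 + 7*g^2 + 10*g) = (g - 1)/(g + 2)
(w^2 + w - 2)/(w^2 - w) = (w + 2)/w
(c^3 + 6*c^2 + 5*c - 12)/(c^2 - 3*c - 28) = (c^2 + 2*c - 3)/(c - 7)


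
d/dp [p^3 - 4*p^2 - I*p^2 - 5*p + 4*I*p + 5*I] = 3*p^2 - 8*p - 2*I*p - 5 + 4*I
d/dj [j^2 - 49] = 2*j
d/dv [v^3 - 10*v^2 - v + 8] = 3*v^2 - 20*v - 1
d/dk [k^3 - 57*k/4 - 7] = 3*k^2 - 57/4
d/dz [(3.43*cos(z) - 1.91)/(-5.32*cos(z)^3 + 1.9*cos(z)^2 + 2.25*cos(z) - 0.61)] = (-36.4952*cos(z)^3 + 37.0006*cos(z)^2 - 7.258*cos(z) - 2.2052)*sin(z)/(28.3024*cos(z)^6 - 20.216*cos(z)^5 - 20.33*cos(z)^4 + 15.0404*cos(z)^3 + 2.7445*cos(z)^2 - 2.745*cos(z) + 0.3721)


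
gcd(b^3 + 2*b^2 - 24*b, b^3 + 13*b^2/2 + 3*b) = b^2 + 6*b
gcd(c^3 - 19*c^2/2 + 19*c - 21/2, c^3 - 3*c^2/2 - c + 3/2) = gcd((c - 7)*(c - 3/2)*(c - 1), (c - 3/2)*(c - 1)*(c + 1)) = c^2 - 5*c/2 + 3/2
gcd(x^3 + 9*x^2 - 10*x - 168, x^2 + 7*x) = x + 7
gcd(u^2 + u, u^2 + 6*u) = u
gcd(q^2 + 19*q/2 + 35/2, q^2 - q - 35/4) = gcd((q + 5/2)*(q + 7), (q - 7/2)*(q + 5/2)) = q + 5/2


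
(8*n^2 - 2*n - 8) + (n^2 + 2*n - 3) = 9*n^2 - 11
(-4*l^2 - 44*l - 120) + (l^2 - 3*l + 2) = -3*l^2 - 47*l - 118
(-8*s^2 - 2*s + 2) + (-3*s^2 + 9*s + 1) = -11*s^2 + 7*s + 3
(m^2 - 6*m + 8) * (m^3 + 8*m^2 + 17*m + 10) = m^5 + 2*m^4 - 23*m^3 - 28*m^2 + 76*m + 80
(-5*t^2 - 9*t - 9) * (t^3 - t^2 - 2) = -5*t^5 - 4*t^4 + 19*t^2 + 18*t + 18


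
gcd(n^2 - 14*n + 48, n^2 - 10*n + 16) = n - 8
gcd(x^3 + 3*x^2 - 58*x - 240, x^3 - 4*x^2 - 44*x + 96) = x^2 - 2*x - 48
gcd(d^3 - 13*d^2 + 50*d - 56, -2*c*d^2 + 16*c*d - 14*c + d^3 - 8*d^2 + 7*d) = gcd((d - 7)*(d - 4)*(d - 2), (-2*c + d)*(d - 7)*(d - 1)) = d - 7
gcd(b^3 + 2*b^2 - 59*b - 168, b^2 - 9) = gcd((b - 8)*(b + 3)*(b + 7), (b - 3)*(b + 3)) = b + 3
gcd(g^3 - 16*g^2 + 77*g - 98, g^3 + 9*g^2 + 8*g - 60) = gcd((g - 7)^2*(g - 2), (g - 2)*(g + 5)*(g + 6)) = g - 2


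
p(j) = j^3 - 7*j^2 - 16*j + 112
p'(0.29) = -19.81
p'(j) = 3*j^2 - 14*j - 16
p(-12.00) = -2432.00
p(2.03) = 59.04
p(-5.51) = -179.64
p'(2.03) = -32.06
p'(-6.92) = 224.54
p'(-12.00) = 584.00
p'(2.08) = -32.14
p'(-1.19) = 4.91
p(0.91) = 92.40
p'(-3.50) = 69.75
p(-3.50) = 39.38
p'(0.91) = -26.26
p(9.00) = 130.00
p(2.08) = 57.43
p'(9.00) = 101.00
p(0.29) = 106.80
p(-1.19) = 119.44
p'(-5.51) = 152.22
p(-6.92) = -443.86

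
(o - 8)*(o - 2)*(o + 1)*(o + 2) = o^4 - 7*o^3 - 12*o^2 + 28*o + 32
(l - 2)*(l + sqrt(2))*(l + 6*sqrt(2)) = l^3 - 2*l^2 + 7*sqrt(2)*l^2 - 14*sqrt(2)*l + 12*l - 24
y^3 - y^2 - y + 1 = (y - 1)^2*(y + 1)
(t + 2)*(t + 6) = t^2 + 8*t + 12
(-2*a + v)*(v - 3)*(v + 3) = -2*a*v^2 + 18*a + v^3 - 9*v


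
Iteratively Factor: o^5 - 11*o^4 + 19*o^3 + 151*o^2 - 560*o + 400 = (o + 4)*(o^4 - 15*o^3 + 79*o^2 - 165*o + 100) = (o - 1)*(o + 4)*(o^3 - 14*o^2 + 65*o - 100) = (o - 4)*(o - 1)*(o + 4)*(o^2 - 10*o + 25) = (o - 5)*(o - 4)*(o - 1)*(o + 4)*(o - 5)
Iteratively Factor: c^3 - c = (c - 1)*(c^2 + c) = (c - 1)*(c + 1)*(c)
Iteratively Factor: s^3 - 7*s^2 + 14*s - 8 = (s - 2)*(s^2 - 5*s + 4) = (s - 2)*(s - 1)*(s - 4)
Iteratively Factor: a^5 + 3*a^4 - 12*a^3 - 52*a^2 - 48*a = (a + 2)*(a^4 + a^3 - 14*a^2 - 24*a) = (a + 2)*(a + 3)*(a^3 - 2*a^2 - 8*a) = (a + 2)^2*(a + 3)*(a^2 - 4*a) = (a - 4)*(a + 2)^2*(a + 3)*(a)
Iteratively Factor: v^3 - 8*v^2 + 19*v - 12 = (v - 4)*(v^2 - 4*v + 3) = (v - 4)*(v - 3)*(v - 1)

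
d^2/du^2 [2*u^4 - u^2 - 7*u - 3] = 24*u^2 - 2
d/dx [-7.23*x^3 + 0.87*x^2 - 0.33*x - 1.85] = -21.69*x^2 + 1.74*x - 0.33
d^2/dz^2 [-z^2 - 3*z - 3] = -2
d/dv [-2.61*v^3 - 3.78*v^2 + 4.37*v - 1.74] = -7.83*v^2 - 7.56*v + 4.37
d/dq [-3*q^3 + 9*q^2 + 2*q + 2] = -9*q^2 + 18*q + 2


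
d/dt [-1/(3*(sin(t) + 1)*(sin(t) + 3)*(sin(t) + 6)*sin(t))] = 2*(2*sin(t)^3 + 15*sin(t)^2 + 27*sin(t) + 9)*cos(t)/(3*(sin(t) + 1)^2*(sin(t) + 3)^2*(sin(t) + 6)^2*sin(t)^2)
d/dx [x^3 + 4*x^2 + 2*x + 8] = 3*x^2 + 8*x + 2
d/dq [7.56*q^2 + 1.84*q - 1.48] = 15.12*q + 1.84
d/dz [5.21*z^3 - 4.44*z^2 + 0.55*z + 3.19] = 15.63*z^2 - 8.88*z + 0.55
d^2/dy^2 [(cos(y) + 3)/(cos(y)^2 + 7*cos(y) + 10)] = (-9*(1 - cos(2*y))^2*cos(y) - 5*(1 - cos(2*y))^2 + 703*cos(y) + 102*cos(2*y) - 9*cos(3*y) + 2*cos(5*y) + 498)/(4*(cos(y) + 2)^3*(cos(y) + 5)^3)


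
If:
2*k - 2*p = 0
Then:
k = p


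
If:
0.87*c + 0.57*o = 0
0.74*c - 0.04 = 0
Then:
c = 0.05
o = -0.08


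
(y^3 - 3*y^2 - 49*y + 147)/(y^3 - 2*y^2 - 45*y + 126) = (y - 7)/(y - 6)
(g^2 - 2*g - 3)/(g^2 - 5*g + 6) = (g + 1)/(g - 2)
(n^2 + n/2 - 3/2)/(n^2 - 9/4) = 2*(n - 1)/(2*n - 3)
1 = 1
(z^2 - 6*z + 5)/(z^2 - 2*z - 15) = (z - 1)/(z + 3)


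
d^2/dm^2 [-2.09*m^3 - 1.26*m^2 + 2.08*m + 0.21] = -12.54*m - 2.52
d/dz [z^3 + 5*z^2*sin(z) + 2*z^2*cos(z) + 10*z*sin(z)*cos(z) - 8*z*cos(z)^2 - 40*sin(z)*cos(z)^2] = -2*z^2*sin(z) + 5*z^2*cos(z) + 3*z^2 + 10*z*sin(z) + 8*z*sin(2*z) + 4*z*cos(z) + 10*z*cos(2*z) + 5*sin(2*z) - 10*cos(z) - 4*cos(2*z) - 30*cos(3*z) - 4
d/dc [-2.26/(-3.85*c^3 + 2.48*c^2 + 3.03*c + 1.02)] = (-26.103*c^2 + 11.2096*c + 6.8478)/(-3.85*c^3 + 2.48*c^2 + 3.03*c + 1.02)^2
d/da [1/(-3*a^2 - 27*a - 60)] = (2*a + 9)/(3*(a^2 + 9*a + 20)^2)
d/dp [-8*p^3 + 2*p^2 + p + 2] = -24*p^2 + 4*p + 1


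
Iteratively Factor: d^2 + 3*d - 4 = (d + 4)*(d - 1)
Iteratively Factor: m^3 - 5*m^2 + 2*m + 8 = (m - 4)*(m^2 - m - 2) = (m - 4)*(m - 2)*(m + 1)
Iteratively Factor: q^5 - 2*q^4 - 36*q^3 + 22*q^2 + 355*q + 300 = (q - 5)*(q^4 + 3*q^3 - 21*q^2 - 83*q - 60) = (q - 5)*(q + 1)*(q^3 + 2*q^2 - 23*q - 60) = (q - 5)*(q + 1)*(q + 4)*(q^2 - 2*q - 15) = (q - 5)^2*(q + 1)*(q + 4)*(q + 3)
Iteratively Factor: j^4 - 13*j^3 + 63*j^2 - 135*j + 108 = (j - 4)*(j^3 - 9*j^2 + 27*j - 27) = (j - 4)*(j - 3)*(j^2 - 6*j + 9) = (j - 4)*(j - 3)^2*(j - 3)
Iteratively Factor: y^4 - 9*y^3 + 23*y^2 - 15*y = (y)*(y^3 - 9*y^2 + 23*y - 15) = y*(y - 3)*(y^2 - 6*y + 5) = y*(y - 3)*(y - 1)*(y - 5)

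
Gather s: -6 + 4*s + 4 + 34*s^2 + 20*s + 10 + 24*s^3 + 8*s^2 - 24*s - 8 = 24*s^3 + 42*s^2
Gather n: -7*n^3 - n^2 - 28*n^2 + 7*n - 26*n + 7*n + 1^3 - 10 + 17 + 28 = -7*n^3 - 29*n^2 - 12*n + 36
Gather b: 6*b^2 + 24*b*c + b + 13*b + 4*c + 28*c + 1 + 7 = 6*b^2 + b*(24*c + 14) + 32*c + 8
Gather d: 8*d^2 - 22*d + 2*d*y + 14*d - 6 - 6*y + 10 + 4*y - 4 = 8*d^2 + d*(2*y - 8) - 2*y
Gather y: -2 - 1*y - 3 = -y - 5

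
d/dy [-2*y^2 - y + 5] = -4*y - 1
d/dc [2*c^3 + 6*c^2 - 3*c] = 6*c^2 + 12*c - 3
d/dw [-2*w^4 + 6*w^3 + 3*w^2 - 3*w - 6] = -8*w^3 + 18*w^2 + 6*w - 3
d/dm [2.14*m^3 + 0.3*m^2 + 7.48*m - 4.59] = 6.42*m^2 + 0.6*m + 7.48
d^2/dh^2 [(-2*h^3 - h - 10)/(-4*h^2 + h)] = 4*(9*h^3 + 240*h^2 - 60*h + 5)/(h^3*(64*h^3 - 48*h^2 + 12*h - 1))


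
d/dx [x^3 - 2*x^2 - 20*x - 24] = 3*x^2 - 4*x - 20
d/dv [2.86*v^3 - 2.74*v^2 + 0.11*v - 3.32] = 8.58*v^2 - 5.48*v + 0.11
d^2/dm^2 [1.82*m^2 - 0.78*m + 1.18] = 3.64000000000000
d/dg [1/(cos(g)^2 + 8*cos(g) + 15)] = 2*(cos(g) + 4)*sin(g)/(cos(g)^2 + 8*cos(g) + 15)^2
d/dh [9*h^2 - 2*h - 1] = 18*h - 2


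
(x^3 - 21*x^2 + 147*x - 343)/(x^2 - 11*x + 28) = (x^2 - 14*x + 49)/(x - 4)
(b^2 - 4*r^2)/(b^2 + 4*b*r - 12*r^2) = (b + 2*r)/(b + 6*r)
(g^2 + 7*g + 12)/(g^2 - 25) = (g^2 + 7*g + 12)/(g^2 - 25)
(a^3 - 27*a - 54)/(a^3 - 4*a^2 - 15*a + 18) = (a + 3)/(a - 1)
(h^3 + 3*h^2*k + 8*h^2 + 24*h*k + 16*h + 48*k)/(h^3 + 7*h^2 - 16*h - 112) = (h^2 + 3*h*k + 4*h + 12*k)/(h^2 + 3*h - 28)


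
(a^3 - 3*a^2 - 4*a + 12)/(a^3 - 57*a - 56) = (-a^3 + 3*a^2 + 4*a - 12)/(-a^3 + 57*a + 56)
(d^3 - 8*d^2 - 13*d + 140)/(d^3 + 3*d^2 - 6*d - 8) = (d^2 - 12*d + 35)/(d^2 - d - 2)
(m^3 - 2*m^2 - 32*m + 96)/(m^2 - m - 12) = (m^2 + 2*m - 24)/(m + 3)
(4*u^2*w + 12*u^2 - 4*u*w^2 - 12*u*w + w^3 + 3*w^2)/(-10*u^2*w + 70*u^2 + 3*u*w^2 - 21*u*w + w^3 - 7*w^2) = (-2*u*w - 6*u + w^2 + 3*w)/(5*u*w - 35*u + w^2 - 7*w)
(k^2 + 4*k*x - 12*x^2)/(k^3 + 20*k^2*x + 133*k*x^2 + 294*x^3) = (k - 2*x)/(k^2 + 14*k*x + 49*x^2)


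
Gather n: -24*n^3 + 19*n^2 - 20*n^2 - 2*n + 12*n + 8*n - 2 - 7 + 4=-24*n^3 - n^2 + 18*n - 5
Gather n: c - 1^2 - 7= c - 8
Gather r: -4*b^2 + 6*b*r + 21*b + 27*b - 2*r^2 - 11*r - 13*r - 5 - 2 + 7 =-4*b^2 + 48*b - 2*r^2 + r*(6*b - 24)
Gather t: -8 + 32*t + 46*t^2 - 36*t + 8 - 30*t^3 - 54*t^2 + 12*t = -30*t^3 - 8*t^2 + 8*t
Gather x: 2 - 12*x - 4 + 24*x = 12*x - 2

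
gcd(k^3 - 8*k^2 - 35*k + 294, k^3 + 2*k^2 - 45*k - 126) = k^2 - k - 42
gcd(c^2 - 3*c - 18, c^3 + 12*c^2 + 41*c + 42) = c + 3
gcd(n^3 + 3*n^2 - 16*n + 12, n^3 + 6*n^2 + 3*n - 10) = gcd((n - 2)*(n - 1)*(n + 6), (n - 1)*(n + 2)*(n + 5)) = n - 1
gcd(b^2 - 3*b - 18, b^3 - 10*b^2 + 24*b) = b - 6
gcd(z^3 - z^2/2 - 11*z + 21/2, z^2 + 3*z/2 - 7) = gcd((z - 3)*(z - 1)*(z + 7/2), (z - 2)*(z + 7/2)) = z + 7/2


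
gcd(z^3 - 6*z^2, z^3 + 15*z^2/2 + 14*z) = z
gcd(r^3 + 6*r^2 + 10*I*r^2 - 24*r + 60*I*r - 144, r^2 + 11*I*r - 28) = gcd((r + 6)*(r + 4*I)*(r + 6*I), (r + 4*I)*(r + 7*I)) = r + 4*I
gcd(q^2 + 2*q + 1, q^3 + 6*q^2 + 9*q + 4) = q^2 + 2*q + 1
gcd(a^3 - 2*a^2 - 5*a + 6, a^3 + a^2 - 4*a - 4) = a + 2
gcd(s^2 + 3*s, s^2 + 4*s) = s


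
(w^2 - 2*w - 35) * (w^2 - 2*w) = w^4 - 4*w^3 - 31*w^2 + 70*w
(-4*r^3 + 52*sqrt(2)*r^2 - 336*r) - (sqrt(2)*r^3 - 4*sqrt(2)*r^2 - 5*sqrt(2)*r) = -4*r^3 - sqrt(2)*r^3 + 56*sqrt(2)*r^2 - 336*r + 5*sqrt(2)*r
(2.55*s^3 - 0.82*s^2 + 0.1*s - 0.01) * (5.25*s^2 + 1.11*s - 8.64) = 13.3875*s^5 - 1.4745*s^4 - 22.4172*s^3 + 7.1433*s^2 - 0.8751*s + 0.0864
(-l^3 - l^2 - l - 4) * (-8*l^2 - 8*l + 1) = 8*l^5 + 16*l^4 + 15*l^3 + 39*l^2 + 31*l - 4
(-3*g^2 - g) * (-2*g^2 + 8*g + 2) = 6*g^4 - 22*g^3 - 14*g^2 - 2*g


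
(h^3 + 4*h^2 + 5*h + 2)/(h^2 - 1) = (h^2 + 3*h + 2)/(h - 1)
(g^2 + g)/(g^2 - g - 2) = g/(g - 2)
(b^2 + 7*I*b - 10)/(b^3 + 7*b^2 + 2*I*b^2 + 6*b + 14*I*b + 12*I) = (b + 5*I)/(b^2 + 7*b + 6)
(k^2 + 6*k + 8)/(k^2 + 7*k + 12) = (k + 2)/(k + 3)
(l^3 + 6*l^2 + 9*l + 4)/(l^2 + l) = l + 5 + 4/l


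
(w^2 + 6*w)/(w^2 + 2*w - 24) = w/(w - 4)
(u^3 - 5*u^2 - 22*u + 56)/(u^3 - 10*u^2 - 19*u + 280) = (u^2 + 2*u - 8)/(u^2 - 3*u - 40)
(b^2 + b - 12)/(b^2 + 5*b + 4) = (b - 3)/(b + 1)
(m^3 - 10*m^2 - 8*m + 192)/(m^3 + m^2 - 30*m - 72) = (m - 8)/(m + 3)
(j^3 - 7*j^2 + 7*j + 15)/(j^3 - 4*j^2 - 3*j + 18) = (j^2 - 4*j - 5)/(j^2 - j - 6)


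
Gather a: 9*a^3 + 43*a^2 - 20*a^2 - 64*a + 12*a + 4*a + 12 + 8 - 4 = 9*a^3 + 23*a^2 - 48*a + 16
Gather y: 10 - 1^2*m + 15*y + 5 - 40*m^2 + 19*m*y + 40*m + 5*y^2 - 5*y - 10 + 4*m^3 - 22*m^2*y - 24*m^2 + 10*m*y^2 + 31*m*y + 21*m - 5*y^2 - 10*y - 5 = 4*m^3 - 64*m^2 + 10*m*y^2 + 60*m + y*(-22*m^2 + 50*m)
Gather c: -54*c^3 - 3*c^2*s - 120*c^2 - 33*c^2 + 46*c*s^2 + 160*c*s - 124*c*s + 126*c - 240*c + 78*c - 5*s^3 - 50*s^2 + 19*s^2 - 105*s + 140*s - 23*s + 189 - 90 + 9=-54*c^3 + c^2*(-3*s - 153) + c*(46*s^2 + 36*s - 36) - 5*s^3 - 31*s^2 + 12*s + 108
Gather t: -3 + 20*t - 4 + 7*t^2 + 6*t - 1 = 7*t^2 + 26*t - 8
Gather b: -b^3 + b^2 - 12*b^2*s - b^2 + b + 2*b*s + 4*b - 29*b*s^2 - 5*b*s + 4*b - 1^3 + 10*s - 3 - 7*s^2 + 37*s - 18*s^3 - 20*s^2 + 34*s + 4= -b^3 - 12*b^2*s + b*(-29*s^2 - 3*s + 9) - 18*s^3 - 27*s^2 + 81*s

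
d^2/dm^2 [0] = 0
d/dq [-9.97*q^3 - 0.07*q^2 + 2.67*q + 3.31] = -29.91*q^2 - 0.14*q + 2.67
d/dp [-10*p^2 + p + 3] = 1 - 20*p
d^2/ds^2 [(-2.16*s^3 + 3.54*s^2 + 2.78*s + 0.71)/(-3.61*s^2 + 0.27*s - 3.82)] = (-2.8421709430404e-14*s^5 - 5.6843418860808e-14*s^4 - 138.618088*s^3 + 224.020158*s^2 + 423.290262*s - 89.57021)/(47.045881*s^6 - 10.556001*s^5 + 150.137373*s^4 - 22.359807*s^3 + 158.871126*s^2 - 11.819844*s + 55.742968)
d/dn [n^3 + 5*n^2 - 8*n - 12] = 3*n^2 + 10*n - 8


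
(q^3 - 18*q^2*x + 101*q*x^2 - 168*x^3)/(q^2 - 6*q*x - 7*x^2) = (q^2 - 11*q*x + 24*x^2)/(q + x)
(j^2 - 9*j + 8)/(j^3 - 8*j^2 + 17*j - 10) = (j - 8)/(j^2 - 7*j + 10)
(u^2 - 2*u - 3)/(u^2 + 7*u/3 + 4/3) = 3*(u - 3)/(3*u + 4)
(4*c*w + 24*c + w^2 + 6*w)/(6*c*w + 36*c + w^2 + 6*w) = (4*c + w)/(6*c + w)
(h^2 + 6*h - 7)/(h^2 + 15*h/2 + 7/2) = 2*(h - 1)/(2*h + 1)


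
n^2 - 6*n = n*(n - 6)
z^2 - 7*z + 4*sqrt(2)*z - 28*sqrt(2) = (z - 7)*(z + 4*sqrt(2))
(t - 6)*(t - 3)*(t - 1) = t^3 - 10*t^2 + 27*t - 18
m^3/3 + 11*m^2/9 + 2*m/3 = m*(m/3 + 1)*(m + 2/3)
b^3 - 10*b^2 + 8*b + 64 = (b - 8)*(b - 4)*(b + 2)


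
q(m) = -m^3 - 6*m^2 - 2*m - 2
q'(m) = -3*m^2 - 12*m - 2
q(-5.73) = 0.60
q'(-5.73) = -31.74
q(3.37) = -115.15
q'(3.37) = -76.51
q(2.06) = -40.32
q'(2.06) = -39.45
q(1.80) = -30.87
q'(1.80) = -33.32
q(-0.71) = -3.25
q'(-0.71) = 5.01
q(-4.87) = -19.06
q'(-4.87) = -14.71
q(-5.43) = -7.95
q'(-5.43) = -25.29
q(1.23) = -15.40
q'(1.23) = -21.30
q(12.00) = -2618.00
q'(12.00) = -578.00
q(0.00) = -2.00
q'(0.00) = -2.00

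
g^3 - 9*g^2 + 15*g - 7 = (g - 7)*(g - 1)^2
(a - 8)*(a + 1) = a^2 - 7*a - 8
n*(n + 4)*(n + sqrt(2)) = n^3 + sqrt(2)*n^2 + 4*n^2 + 4*sqrt(2)*n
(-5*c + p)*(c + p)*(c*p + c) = -5*c^3*p - 5*c^3 - 4*c^2*p^2 - 4*c^2*p + c*p^3 + c*p^2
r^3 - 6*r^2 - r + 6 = (r - 6)*(r - 1)*(r + 1)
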